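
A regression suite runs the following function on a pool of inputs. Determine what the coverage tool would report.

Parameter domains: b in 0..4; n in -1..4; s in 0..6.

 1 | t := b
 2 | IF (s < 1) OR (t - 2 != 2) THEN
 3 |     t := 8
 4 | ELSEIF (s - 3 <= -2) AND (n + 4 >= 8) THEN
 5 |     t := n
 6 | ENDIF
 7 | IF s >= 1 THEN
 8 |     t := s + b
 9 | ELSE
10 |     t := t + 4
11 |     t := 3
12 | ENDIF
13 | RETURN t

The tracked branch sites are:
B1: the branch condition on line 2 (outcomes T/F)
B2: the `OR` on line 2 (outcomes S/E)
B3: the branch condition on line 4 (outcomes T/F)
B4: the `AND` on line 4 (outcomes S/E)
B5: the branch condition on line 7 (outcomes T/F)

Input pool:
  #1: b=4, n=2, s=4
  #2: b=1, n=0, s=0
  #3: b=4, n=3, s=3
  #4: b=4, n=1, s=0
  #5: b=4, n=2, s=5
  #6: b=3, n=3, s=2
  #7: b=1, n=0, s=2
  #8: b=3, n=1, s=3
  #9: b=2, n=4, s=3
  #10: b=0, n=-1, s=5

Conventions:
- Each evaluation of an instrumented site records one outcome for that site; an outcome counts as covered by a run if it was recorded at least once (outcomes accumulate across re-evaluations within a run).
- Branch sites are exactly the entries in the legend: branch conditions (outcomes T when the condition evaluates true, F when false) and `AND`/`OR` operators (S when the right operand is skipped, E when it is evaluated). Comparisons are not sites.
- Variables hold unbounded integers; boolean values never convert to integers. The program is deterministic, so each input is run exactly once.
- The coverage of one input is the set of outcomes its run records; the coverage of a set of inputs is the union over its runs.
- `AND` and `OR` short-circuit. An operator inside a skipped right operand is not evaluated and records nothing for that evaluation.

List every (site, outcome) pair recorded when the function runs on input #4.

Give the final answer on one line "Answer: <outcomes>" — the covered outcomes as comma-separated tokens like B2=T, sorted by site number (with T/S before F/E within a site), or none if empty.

Event log for input #4 (b=4, n=1, s=0):
  B2->S, B1->T, B5->F
distinct outcomes covered: B1=T, B2=S, B5=F

Answer: B1=T, B2=S, B5=F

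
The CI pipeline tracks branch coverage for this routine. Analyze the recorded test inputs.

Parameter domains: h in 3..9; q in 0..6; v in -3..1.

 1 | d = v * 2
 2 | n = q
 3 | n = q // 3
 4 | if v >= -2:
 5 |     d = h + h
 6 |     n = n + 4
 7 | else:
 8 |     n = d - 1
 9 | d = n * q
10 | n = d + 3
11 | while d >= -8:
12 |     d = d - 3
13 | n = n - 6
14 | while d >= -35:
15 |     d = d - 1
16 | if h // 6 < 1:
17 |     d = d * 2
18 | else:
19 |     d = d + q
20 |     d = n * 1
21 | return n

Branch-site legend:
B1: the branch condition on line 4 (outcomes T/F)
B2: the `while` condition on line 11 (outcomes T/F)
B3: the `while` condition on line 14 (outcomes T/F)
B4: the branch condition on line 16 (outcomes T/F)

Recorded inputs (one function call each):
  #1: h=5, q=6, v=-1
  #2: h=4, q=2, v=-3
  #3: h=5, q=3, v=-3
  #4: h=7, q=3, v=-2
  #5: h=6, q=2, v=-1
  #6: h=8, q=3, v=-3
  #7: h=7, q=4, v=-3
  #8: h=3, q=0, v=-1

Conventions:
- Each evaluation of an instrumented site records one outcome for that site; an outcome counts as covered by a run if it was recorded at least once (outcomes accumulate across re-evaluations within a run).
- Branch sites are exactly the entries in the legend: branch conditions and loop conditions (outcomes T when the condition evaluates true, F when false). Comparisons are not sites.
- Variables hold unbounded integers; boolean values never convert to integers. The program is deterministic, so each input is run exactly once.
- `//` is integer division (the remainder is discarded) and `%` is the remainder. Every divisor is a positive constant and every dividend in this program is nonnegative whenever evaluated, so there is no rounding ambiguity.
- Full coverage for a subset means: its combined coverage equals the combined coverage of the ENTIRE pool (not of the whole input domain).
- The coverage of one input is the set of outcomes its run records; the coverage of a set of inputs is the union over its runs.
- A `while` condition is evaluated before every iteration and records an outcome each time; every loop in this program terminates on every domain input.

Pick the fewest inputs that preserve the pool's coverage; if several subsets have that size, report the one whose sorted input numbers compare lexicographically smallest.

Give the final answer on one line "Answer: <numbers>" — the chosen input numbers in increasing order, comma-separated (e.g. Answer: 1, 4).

input #1, h=5, q=6, v=-1: events B1->T, B2->T, B2->T, B2->T, B2->T, B2->T, B2->T, B2->T, B2->T, B2->T, B2->T, B2->T, B2->T, B2->T, ...; outcomes B1=T, B2=T, B2=F, B3=T, B3=F, B4=T
input #2, h=4, q=2, v=-3: events B1->F, B2->F, B3->T, B3->T, B3->T, B3->T, B3->T, B3->T, B3->T, B3->T, B3->T, B3->T, B3->T, B3->T, ...; outcomes B1=F, B2=F, B3=T, B3=F, B4=T
input #3, h=5, q=3, v=-3: events B1->F, B2->F, B3->T, B3->T, B3->T, B3->T, B3->T, B3->T, B3->T, B3->T, B3->T, B3->T, B3->T, B3->T, ...; outcomes B1=F, B2=F, B3=T, B3=F, B4=T
input #4, h=7, q=3, v=-2: events B1->T, B2->T, B2->T, B2->T, B2->T, B2->T, B2->T, B2->T, B2->T, B2->F, B3->T, B3->T, B3->T, B3->T, ...; outcomes B1=T, B2=T, B2=F, B3=T, B3=F, B4=F
input #5, h=6, q=2, v=-1: events B1->T, B2->T, B2->T, B2->T, B2->T, B2->T, B2->T, B2->F, B3->T, B3->T, B3->T, B3->T, B3->T, B3->T, ...; outcomes B1=T, B2=T, B2=F, B3=T, B3=F, B4=F
input #6, h=8, q=3, v=-3: events B1->F, B2->F, B3->T, B3->T, B3->T, B3->T, B3->T, B3->T, B3->T, B3->T, B3->T, B3->T, B3->T, B3->T, ...; outcomes B1=F, B2=F, B3=T, B3=F, B4=F
input #7, h=7, q=4, v=-3: events B1->F, B2->F, B3->T, B3->T, B3->T, B3->T, B3->T, B3->T, B3->T, B3->T, B3->F, B4->F; outcomes B1=F, B2=F, B3=T, B3=F, B4=F
input #8, h=3, q=0, v=-1: events B1->T, B2->T, B2->T, B2->T, B2->F, B3->T, B3->T, B3->T, B3->T, B3->T, B3->T, B3->T, B3->T, B3->T, ...; outcomes B1=T, B2=T, B2=F, B3=T, B3=F, B4=T
the full pool covers 8 outcomes: B1=T, B1=F, B2=T, B2=F, B3=T, B3=F, B4=T, B4=F
checked all size-1 subsets: none covers 8 outcomes (max 6/8)
at size 2, {1, 6} reaches all 8 outcomes; every lexicographically earlier size-2 subset fails

Answer: 1, 6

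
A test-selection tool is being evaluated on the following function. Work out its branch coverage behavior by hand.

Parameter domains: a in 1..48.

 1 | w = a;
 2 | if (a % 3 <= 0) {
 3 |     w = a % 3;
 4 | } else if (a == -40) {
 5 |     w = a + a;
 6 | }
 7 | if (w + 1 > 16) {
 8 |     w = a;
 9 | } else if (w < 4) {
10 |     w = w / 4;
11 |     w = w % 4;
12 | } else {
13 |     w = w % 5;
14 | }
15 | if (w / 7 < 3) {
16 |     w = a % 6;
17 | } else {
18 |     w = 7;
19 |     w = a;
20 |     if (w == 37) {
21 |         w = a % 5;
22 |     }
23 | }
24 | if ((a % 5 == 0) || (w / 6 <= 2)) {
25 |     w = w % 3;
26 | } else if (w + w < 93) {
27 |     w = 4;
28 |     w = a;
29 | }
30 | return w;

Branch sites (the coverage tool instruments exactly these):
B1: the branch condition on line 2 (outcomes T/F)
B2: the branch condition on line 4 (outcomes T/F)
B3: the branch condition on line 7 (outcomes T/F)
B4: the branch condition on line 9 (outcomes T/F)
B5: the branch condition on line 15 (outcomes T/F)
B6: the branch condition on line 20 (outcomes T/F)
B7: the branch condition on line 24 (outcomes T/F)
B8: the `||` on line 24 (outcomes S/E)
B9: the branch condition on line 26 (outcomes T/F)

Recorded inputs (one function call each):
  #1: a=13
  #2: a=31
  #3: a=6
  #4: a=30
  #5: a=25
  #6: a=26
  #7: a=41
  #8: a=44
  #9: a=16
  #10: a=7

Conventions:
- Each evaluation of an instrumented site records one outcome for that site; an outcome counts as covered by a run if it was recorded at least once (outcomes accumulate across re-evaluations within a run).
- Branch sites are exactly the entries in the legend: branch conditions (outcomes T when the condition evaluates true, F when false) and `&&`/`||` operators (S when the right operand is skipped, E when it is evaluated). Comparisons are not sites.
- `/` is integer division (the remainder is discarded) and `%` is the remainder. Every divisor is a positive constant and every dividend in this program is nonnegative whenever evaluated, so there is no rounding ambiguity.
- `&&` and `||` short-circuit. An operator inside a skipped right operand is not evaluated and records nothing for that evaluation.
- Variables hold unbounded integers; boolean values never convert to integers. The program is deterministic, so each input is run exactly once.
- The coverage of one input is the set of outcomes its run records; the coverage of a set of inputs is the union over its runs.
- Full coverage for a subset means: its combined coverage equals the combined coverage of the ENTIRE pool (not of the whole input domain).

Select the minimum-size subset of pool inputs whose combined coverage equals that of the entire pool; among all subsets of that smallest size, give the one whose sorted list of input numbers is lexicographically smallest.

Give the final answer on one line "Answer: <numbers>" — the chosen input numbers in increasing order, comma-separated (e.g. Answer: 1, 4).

input #1 (a=13): events B1->F, B2->F, B3->F, B4->F, B5->T, B8->E, B7->T; covers B1=F, B2=F, B3=F, B4=F, B5=T, B7=T, B8=E
input #2 (a=31): events B1->F, B2->F, B3->T, B5->F, B6->F, B8->E, B7->F, B9->T; covers B1=F, B2=F, B3=T, B5=F, B6=F, B7=F, B8=E, B9=T
input #3 (a=6): events B1->T, B3->F, B4->T, B5->T, B8->E, B7->T; covers B1=T, B3=F, B4=T, B5=T, B7=T, B8=E
input #4 (a=30): events B1->T, B3->F, B4->T, B5->T, B8->S, B7->T; covers B1=T, B3=F, B4=T, B5=T, B7=T, B8=S
input #5 (a=25): events B1->F, B2->F, B3->T, B5->F, B6->F, B8->S, B7->T; covers B1=F, B2=F, B3=T, B5=F, B6=F, B7=T, B8=S
input #6 (a=26): events B1->F, B2->F, B3->T, B5->F, B6->F, B8->E, B7->F, B9->T; covers B1=F, B2=F, B3=T, B5=F, B6=F, B7=F, B8=E, B9=T
input #7 (a=41): events B1->F, B2->F, B3->T, B5->F, B6->F, B8->E, B7->F, B9->T; covers B1=F, B2=F, B3=T, B5=F, B6=F, B7=F, B8=E, B9=T
input #8 (a=44): events B1->F, B2->F, B3->T, B5->F, B6->F, B8->E, B7->F, B9->T; covers B1=F, B2=F, B3=T, B5=F, B6=F, B7=F, B8=E, B9=T
input #9 (a=16): events B1->F, B2->F, B3->T, B5->T, B8->E, B7->T; covers B1=F, B2=F, B3=T, B5=T, B7=T, B8=E
input #10 (a=7): events B1->F, B2->F, B3->F, B4->F, B5->T, B8->E, B7->T; covers B1=F, B2=F, B3=F, B4=F, B5=T, B7=T, B8=E
together the pool reaches 15 outcomes: B1=T, B1=F, B2=F, B3=T, B3=F, B4=T, B4=F, B5=T, B5=F, B6=F, B7=T, B7=F, B8=S, B8=E, B9=T
checked all size-1 subsets: none covers 15 outcomes (max 8/15)
checked all size-2 subsets: none covers 15 outcomes (max 14/15)
at size 3, {1, 2, 4} reaches all 15 outcomes; every lexicographically earlier size-3 subset fails

Answer: 1, 2, 4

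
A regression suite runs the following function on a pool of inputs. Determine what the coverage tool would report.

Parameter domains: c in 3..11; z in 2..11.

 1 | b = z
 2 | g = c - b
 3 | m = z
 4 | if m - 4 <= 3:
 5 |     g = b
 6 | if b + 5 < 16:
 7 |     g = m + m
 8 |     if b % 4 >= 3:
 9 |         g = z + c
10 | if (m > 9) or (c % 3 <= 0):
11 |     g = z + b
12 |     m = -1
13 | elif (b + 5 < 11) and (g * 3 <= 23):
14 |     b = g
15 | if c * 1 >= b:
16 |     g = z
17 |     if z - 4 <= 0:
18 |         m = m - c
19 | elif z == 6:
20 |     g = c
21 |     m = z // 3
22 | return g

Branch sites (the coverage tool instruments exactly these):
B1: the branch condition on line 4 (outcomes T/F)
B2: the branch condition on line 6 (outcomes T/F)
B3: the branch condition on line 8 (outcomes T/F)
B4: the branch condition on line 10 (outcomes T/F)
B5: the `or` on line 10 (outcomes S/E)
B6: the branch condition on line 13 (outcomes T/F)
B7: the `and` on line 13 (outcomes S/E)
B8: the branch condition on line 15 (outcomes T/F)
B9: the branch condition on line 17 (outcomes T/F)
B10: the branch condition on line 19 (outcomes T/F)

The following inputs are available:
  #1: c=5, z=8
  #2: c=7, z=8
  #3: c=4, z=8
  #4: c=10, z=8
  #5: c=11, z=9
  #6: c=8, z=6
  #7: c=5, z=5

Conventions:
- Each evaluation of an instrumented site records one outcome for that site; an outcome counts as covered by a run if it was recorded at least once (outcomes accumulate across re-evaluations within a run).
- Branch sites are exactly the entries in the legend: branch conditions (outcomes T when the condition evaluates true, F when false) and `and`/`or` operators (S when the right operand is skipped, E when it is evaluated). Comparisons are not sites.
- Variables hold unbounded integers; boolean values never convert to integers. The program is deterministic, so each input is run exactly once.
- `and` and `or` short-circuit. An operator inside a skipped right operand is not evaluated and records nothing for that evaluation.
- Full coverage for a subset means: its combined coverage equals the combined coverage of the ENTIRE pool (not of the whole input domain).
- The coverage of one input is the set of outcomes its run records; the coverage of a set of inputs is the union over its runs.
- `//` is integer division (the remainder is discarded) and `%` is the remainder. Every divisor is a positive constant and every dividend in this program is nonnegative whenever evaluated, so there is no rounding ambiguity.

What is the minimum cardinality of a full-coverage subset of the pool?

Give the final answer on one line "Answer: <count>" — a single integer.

input #1, c=5, z=8: events B1->F, B2->T, B3->F, B5->E, B4->F, B7->S, B6->F, B8->F, B10->F; outcomes B1=F, B2=T, B3=F, B4=F, B5=E, B6=F, B7=S, B8=F, B10=F
input #2, c=7, z=8: events B1->F, B2->T, B3->F, B5->E, B4->F, B7->S, B6->F, B8->F, B10->F; outcomes B1=F, B2=T, B3=F, B4=F, B5=E, B6=F, B7=S, B8=F, B10=F
input #3, c=4, z=8: events B1->F, B2->T, B3->F, B5->E, B4->F, B7->S, B6->F, B8->F, B10->F; outcomes B1=F, B2=T, B3=F, B4=F, B5=E, B6=F, B7=S, B8=F, B10=F
input #4, c=10, z=8: events B1->F, B2->T, B3->F, B5->E, B4->F, B7->S, B6->F, B8->T, B9->F; outcomes B1=F, B2=T, B3=F, B4=F, B5=E, B6=F, B7=S, B8=T, B9=F
input #5, c=11, z=9: events B1->F, B2->T, B3->F, B5->E, B4->F, B7->S, B6->F, B8->T, B9->F; outcomes B1=F, B2=T, B3=F, B4=F, B5=E, B6=F, B7=S, B8=T, B9=F
input #6, c=8, z=6: events B1->T, B2->T, B3->F, B5->E, B4->F, B7->S, B6->F, B8->T, B9->F; outcomes B1=T, B2=T, B3=F, B4=F, B5=E, B6=F, B7=S, B8=T, B9=F
input #7, c=5, z=5: events B1->T, B2->T, B3->F, B5->E, B4->F, B7->E, B6->F, B8->T, B9->F; outcomes B1=T, B2=T, B3=F, B4=F, B5=E, B6=F, B7=E, B8=T, B9=F
together the pool reaches 13 outcomes: B1=T, B1=F, B2=T, B3=F, B4=F, B5=E, B6=F, B7=S, B7=E, B8=T, B8=F, B9=F, B10=F
size 1 is not enough: best union over all size-1 subsets is 9/13
inputs {1, 7} (size 2) cover everything; no size-2 subset with a lexicographically smaller index list covers all 13

Answer: 2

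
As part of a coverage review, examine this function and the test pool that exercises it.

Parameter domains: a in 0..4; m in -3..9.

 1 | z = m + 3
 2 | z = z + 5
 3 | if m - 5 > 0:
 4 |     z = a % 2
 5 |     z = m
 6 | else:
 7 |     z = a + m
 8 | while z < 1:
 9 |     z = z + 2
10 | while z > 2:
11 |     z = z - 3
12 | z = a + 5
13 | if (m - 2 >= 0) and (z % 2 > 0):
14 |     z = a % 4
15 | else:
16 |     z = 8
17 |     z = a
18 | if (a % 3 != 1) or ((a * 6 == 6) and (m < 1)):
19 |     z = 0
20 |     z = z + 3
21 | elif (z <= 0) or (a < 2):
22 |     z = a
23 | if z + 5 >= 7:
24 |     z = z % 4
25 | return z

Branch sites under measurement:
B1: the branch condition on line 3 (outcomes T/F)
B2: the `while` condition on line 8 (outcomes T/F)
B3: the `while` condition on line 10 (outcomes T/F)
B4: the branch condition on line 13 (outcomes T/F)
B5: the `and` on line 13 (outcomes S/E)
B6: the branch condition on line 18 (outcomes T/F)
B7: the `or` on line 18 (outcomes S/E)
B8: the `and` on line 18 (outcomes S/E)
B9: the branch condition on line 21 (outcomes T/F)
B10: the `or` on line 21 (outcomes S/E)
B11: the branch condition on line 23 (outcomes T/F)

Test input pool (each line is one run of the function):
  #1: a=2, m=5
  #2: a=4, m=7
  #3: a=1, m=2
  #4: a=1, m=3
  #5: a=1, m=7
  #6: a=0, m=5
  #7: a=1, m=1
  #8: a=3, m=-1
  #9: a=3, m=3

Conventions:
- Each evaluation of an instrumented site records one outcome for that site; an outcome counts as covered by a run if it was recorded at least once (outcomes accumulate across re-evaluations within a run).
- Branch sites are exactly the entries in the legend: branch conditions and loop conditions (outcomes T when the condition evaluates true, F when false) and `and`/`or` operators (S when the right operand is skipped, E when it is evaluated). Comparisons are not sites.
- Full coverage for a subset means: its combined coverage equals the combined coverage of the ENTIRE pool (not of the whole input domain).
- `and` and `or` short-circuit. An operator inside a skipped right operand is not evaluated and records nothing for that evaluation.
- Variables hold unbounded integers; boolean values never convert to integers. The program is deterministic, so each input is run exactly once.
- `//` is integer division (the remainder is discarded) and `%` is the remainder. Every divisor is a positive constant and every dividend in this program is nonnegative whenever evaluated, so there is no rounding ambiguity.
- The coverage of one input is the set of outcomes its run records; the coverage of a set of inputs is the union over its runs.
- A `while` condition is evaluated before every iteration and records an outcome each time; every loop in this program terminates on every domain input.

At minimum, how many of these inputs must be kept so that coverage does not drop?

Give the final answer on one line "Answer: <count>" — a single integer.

#1 (a=2, m=5) -> B1->F, B2->F, B3->T, B3->T, B3->F, B5->E, B4->T, B7->S, B6->T, B11->T; covered: B1=F, B2=F, B3=T, B3=F, B4=T, B5=E, B6=T, B7=S, B11=T
#2 (a=4, m=7) -> B1->T, B2->F, B3->T, B3->T, B3->F, B5->E, B4->T, B7->E, B8->S, B6->F, B10->S, B9->T, B11->T; covered: B1=T, B2=F, B3=T, B3=F, B4=T, B5=E, B6=F, B7=E, B8=S, B9=T, B10=S, B11=T
#3 (a=1, m=2) -> B1->F, B2->F, B3->T, B3->F, B5->E, B4->F, B7->E, B8->E, B6->F, B10->E, B9->T, B11->F; covered: B1=F, B2=F, B3=T, B3=F, B4=F, B5=E, B6=F, B7=E, B8=E, B9=T, B10=E, B11=F
#4 (a=1, m=3) -> B1->F, B2->F, B3->T, B3->F, B5->E, B4->F, B7->E, B8->E, B6->F, B10->E, B9->T, B11->F; covered: B1=F, B2=F, B3=T, B3=F, B4=F, B5=E, B6=F, B7=E, B8=E, B9=T, B10=E, B11=F
#5 (a=1, m=7) -> B1->T, B2->F, B3->T, B3->T, B3->F, B5->E, B4->F, B7->E, B8->E, B6->F, B10->E, B9->T, B11->F; covered: B1=T, B2=F, B3=T, B3=F, B4=F, B5=E, B6=F, B7=E, B8=E, B9=T, B10=E, B11=F
#6 (a=0, m=5) -> B1->F, B2->F, B3->T, B3->F, B5->E, B4->T, B7->S, B6->T, B11->T; covered: B1=F, B2=F, B3=T, B3=F, B4=T, B5=E, B6=T, B7=S, B11=T
#7 (a=1, m=1) -> B1->F, B2->F, B3->F, B5->S, B4->F, B7->E, B8->E, B6->F, B10->E, B9->T, B11->F; covered: B1=F, B2=F, B3=F, B4=F, B5=S, B6=F, B7=E, B8=E, B9=T, B10=E, B11=F
#8 (a=3, m=-1) -> B1->F, B2->F, B3->F, B5->S, B4->F, B7->S, B6->T, B11->T; covered: B1=F, B2=F, B3=F, B4=F, B5=S, B6=T, B7=S, B11=T
#9 (a=3, m=3) -> B1->F, B2->F, B3->T, B3->T, B3->F, B5->E, B4->F, B7->S, B6->T, B11->T; covered: B1=F, B2=F, B3=T, B3=F, B4=F, B5=E, B6=T, B7=S, B11=T
together the pool reaches 20 outcomes: B1=T, B1=F, B2=F, B3=T, B3=F, B4=T, B4=F, B5=S, B5=E, B6=T, B6=F, B7=S, B7=E, B8=S, B8=E, B9=T, B10=S, B10=E, B11=T, B11=F
every size-1 subset falls short of the 20 outcomes (best: 12/20)
every size-2 subset falls short of the 20 outcomes (best: 18/20)
at size 3, {1, 2, 7} reaches all 20 outcomes; every lexicographically earlier size-3 subset fails

Answer: 3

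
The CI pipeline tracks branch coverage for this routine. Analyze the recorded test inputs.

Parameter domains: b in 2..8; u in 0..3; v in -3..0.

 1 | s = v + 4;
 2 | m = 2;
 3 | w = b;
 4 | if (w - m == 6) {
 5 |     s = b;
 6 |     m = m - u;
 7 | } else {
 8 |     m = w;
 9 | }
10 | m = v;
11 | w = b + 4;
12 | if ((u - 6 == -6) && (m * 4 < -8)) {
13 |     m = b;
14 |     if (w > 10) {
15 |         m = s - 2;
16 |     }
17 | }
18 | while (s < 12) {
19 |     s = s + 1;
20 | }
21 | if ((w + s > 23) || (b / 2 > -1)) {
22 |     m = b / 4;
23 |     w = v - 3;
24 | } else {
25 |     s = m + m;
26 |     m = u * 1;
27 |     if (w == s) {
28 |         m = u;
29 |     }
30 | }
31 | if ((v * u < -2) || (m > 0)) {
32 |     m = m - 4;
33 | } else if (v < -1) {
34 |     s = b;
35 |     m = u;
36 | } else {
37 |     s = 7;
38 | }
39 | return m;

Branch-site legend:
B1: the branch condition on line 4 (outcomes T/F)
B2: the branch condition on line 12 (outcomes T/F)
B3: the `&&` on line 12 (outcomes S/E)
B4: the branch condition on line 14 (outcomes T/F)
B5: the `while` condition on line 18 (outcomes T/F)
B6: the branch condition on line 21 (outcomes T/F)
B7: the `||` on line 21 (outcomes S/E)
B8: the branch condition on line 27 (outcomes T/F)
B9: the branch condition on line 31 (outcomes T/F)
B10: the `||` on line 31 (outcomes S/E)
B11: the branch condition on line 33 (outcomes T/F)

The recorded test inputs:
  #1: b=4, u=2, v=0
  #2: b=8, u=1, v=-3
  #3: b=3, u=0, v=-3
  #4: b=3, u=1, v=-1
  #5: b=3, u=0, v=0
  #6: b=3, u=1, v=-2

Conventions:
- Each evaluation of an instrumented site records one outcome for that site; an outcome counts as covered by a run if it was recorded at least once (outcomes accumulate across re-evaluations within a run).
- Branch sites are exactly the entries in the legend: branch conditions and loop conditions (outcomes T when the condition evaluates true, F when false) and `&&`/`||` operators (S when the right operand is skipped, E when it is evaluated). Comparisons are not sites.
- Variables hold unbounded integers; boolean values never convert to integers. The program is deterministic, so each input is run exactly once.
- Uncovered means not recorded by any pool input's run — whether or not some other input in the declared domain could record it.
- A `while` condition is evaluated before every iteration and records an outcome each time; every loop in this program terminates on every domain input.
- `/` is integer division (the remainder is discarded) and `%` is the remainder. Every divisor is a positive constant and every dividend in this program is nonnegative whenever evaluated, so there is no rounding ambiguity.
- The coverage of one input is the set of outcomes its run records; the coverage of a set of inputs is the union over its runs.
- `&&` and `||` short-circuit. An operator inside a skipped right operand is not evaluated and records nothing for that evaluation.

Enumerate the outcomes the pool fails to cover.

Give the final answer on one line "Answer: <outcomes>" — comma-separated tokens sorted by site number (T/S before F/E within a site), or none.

test 1 (b=4, u=2, v=0) fires B1->F, B3->S, B2->F, B5->T, B5->T, B5->T, B5->T, B5->T, B5->T, B5->T, B5->T, B5->F, B7->E, B6->T, ...; hits B1=F, B2=F, B3=S, B5=T, B5=F, B6=T, B7=E, B9=T, B10=E
test 2 (b=8, u=1, v=-3) fires B1->T, B3->S, B2->F, B5->T, B5->T, B5->T, B5->T, B5->F, B7->S, B6->T, B10->S, B9->T; hits B1=T, B2=F, B3=S, B5=T, B5=F, B6=T, B7=S, B9=T, B10=S
test 3 (b=3, u=0, v=-3) fires B1->F, B3->E, B2->T, B4->F, B5->T, B5->T, B5->T, B5->T, B5->T, B5->T, B5->T, B5->T, B5->T, B5->T, ...; hits B1=F, B2=T, B3=E, B4=F, B5=T, B5=F, B6=T, B7=E, B9=F, B10=E, B11=T
test 4 (b=3, u=1, v=-1) fires B1->F, B3->S, B2->F, B5->T, B5->T, B5->T, B5->T, B5->T, B5->T, B5->T, B5->T, B5->T, B5->F, B7->E, ...; hits B1=F, B2=F, B3=S, B5=T, B5=F, B6=T, B7=E, B9=F, B10=E, B11=F
test 5 (b=3, u=0, v=0) fires B1->F, B3->E, B2->F, B5->T, B5->T, B5->T, B5->T, B5->T, B5->T, B5->T, B5->T, B5->F, B7->E, B6->T, ...; hits B1=F, B2=F, B3=E, B5=T, B5=F, B6=T, B7=E, B9=F, B10=E, B11=F
test 6 (b=3, u=1, v=-2) fires B1->F, B3->S, B2->F, B5->T, B5->T, B5->T, B5->T, B5->T, B5->T, B5->T, B5->T, B5->T, B5->T, B5->F, ...; hits B1=F, B2=F, B3=S, B5=T, B5=F, B6=T, B7=E, B9=F, B10=E, B11=T
union over the pool: B1=T, B1=F, B2=T, B2=F, B3=S, B3=E, B4=F, B5=T, B5=F, B6=T, B7=S, B7=E, B9=T, B9=F, B10=S, B10=E, B11=T, B11=F
uncovered (4 of 22): B4=T, B6=F, B8=T, B8=F

Answer: B4=T, B6=F, B8=T, B8=F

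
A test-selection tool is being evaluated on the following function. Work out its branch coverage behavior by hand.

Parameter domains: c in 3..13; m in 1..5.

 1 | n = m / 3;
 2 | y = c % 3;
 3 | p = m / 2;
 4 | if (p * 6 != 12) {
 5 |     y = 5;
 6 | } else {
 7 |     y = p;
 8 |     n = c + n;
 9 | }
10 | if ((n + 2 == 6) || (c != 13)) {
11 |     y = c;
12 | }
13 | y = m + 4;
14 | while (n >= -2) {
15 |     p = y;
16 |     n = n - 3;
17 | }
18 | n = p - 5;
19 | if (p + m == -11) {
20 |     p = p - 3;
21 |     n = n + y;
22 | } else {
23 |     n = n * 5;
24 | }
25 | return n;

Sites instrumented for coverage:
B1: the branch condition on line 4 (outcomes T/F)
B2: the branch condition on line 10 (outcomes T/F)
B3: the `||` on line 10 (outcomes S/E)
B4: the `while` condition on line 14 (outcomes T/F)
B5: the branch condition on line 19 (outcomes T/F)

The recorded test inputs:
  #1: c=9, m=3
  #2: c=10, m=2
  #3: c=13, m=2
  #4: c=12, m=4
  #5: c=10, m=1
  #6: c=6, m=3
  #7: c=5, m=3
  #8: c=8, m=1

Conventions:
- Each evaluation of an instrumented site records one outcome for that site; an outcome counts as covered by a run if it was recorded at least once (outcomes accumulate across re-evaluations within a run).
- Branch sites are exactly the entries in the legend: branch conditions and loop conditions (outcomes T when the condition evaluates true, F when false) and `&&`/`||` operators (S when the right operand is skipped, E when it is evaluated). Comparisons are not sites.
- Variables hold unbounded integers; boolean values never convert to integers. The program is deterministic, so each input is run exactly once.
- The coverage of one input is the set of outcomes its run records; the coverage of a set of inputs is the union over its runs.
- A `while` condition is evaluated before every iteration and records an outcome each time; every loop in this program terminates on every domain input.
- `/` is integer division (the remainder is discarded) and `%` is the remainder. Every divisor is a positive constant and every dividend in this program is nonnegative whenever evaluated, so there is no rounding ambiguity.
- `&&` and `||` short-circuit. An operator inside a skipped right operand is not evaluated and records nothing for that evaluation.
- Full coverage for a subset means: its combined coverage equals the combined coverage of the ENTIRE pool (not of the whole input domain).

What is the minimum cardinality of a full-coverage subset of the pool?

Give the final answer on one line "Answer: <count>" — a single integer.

input #1, c=9, m=3: outcomes B1=T, B2=T, B3=E, B4=T, B4=F, B5=F
input #2, c=10, m=2: outcomes B1=T, B2=T, B3=E, B4=T, B4=F, B5=F
input #3, c=13, m=2: outcomes B1=T, B2=F, B3=E, B4=T, B4=F, B5=F
input #4, c=12, m=4: outcomes B1=F, B2=T, B3=E, B4=T, B4=F, B5=F
input #5, c=10, m=1: outcomes B1=T, B2=T, B3=E, B4=T, B4=F, B5=F
input #6, c=6, m=3: outcomes B1=T, B2=T, B3=E, B4=T, B4=F, B5=F
input #7, c=5, m=3: outcomes B1=T, B2=T, B3=E, B4=T, B4=F, B5=F
input #8, c=8, m=1: outcomes B1=T, B2=T, B3=E, B4=T, B4=F, B5=F
union over all inputs: B1=T, B1=F, B2=T, B2=F, B3=E, B4=T, B4=F, B5=F (8 outcomes)
no size-1 subset reaches all 8 outcomes (best union: 6/8)
size 2: inputs {3, 4} cover all 8 outcomes, and no lexicographically smaller subset of this size does

Answer: 2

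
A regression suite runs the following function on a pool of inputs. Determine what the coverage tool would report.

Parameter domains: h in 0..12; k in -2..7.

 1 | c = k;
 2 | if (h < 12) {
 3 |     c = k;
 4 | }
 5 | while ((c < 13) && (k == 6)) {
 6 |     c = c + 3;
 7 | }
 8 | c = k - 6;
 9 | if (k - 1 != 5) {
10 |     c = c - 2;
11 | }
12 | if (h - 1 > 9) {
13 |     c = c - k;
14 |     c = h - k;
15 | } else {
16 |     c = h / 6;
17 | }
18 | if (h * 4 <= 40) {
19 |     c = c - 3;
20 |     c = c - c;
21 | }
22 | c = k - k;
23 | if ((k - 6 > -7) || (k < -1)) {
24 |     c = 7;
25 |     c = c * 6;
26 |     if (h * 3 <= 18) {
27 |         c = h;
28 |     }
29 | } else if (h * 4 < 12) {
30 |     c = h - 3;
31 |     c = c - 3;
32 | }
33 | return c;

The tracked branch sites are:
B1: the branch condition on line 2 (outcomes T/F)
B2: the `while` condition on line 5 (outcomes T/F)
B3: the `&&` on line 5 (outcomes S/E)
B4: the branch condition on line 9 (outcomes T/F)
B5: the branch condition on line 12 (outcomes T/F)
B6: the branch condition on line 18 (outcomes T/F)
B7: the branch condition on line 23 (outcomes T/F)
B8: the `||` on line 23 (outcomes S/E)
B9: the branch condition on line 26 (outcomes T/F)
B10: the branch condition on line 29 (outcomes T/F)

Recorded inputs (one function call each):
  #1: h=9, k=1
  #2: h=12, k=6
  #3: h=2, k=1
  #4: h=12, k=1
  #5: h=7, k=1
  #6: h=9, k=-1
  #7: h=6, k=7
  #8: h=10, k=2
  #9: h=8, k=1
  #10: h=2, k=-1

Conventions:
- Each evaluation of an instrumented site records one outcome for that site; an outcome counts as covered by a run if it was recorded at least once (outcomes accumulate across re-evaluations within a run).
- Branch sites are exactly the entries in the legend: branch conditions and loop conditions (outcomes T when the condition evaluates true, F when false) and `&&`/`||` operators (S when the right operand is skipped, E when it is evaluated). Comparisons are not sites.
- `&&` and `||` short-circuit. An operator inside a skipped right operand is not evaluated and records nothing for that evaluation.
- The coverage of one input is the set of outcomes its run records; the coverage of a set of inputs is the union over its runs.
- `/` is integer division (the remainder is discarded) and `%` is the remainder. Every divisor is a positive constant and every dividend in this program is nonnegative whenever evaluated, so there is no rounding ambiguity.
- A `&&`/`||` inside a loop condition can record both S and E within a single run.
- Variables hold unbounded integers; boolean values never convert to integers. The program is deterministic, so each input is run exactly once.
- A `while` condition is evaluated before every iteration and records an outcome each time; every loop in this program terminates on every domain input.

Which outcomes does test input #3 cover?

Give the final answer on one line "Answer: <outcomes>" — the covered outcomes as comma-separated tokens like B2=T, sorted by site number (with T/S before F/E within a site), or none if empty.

Tracing the run of input #3 (h=2, k=1):
  B1->T, B3->E, B2->F, B4->T, B5->F, B6->T, B8->S, B7->T, B9->T
distinct outcomes covered: B1=T, B2=F, B3=E, B4=T, B5=F, B6=T, B7=T, B8=S, B9=T

Answer: B1=T, B2=F, B3=E, B4=T, B5=F, B6=T, B7=T, B8=S, B9=T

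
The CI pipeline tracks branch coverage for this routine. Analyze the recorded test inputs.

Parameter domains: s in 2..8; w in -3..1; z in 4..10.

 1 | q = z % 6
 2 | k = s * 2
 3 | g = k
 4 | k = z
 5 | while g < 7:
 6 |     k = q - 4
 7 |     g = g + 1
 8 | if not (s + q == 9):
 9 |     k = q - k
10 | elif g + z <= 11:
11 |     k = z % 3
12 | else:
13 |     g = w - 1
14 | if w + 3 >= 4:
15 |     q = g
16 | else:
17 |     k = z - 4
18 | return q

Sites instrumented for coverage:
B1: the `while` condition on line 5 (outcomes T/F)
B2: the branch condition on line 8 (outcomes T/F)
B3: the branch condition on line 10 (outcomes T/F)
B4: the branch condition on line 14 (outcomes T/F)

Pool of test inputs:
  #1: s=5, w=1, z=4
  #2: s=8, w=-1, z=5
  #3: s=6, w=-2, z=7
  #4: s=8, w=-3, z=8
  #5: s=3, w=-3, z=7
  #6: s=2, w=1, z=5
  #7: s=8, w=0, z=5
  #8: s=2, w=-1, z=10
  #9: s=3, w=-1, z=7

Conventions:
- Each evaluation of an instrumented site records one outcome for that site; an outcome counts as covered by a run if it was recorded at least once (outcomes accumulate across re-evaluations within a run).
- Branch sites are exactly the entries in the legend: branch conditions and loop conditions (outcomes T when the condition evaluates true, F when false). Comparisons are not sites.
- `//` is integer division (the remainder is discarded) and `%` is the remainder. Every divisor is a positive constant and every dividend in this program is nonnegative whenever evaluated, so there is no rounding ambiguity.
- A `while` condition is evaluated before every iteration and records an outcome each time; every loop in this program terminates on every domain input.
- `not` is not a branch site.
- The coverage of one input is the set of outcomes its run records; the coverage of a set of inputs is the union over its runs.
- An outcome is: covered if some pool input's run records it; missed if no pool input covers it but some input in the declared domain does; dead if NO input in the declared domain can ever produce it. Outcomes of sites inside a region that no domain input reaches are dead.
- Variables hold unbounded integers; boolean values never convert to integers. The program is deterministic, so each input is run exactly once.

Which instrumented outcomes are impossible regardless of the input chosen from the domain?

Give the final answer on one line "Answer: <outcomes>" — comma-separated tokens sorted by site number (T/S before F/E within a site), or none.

running all 245 domain inputs and tallying outcomes:
  B3=T: unreachable across the whole domain -> dead
  reachable outcomes have witnesses, e.g. B1=T (e.g. s=2, w=-3, z=4), B1=F (e.g. s=2, w=-3, z=4), B2=T (e.g. s=2, w=-3, z=4), B2=F (e.g. s=4, w=-3, z=5)

Answer: B3=T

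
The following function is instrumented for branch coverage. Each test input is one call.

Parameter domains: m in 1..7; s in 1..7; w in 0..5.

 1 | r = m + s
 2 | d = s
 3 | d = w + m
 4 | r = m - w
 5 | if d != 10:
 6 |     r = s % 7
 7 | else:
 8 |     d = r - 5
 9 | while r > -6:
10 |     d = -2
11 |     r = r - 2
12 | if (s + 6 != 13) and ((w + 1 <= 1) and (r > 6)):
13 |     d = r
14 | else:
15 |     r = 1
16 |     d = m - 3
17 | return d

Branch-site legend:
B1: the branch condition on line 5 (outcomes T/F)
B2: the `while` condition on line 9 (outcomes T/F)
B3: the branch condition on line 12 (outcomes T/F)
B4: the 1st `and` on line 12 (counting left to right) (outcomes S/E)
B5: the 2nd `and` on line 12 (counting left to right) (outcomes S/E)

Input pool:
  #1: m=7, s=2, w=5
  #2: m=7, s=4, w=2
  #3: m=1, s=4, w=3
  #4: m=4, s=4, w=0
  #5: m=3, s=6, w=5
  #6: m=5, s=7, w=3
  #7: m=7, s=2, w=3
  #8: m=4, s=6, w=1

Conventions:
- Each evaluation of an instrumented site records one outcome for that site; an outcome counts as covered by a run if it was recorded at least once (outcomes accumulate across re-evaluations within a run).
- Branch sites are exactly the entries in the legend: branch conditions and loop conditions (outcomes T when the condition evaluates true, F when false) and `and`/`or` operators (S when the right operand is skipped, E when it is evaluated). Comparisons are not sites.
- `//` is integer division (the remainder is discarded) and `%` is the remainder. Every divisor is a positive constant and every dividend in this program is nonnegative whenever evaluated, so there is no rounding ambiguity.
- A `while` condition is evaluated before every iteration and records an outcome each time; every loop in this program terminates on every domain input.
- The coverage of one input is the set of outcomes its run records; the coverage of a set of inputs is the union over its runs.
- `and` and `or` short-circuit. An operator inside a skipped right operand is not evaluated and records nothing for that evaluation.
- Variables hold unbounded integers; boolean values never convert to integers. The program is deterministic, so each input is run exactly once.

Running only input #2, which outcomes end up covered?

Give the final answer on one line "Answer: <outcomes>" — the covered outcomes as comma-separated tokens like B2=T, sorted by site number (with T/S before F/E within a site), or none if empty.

Running input #2 (m=7, s=4, w=2), event by event:
  B1->T, B2->T, B2->T, B2->T, B2->T, B2->T, B2->F, B4->E, B5->S, B3->F
distinct outcomes covered: B1=T, B2=T, B2=F, B3=F, B4=E, B5=S

Answer: B1=T, B2=T, B2=F, B3=F, B4=E, B5=S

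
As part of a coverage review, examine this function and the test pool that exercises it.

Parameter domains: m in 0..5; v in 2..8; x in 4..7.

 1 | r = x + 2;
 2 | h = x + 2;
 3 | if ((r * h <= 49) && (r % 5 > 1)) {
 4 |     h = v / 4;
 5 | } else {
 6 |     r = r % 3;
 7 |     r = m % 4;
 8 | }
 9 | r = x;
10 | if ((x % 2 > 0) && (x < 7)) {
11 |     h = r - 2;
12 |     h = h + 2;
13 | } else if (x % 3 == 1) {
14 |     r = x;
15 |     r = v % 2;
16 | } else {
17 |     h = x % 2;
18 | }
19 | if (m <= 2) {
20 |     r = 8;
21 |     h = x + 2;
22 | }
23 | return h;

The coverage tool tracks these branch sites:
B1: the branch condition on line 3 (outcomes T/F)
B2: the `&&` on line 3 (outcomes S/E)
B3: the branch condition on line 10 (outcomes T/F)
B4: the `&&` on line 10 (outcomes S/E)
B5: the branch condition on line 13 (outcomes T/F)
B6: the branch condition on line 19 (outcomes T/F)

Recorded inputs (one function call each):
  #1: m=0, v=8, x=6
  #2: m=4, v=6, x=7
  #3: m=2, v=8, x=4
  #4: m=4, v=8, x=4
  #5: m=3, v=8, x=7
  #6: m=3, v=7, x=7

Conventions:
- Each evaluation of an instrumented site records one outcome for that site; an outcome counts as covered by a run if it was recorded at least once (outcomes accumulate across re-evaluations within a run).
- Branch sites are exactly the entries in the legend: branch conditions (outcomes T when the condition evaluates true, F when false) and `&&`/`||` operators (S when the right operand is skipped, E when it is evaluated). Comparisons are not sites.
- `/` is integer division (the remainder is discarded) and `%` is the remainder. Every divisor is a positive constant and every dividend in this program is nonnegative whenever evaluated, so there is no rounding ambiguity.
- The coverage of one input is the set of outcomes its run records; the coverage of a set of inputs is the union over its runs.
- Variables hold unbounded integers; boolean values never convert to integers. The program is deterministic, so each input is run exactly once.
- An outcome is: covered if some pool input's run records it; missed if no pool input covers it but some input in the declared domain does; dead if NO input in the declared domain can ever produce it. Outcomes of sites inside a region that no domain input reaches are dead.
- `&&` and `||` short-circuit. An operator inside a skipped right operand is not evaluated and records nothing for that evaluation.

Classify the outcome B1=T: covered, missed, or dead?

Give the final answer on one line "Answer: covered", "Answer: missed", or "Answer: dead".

no pool input records B1=T
but domain input (m=0, v=2, x=5) does record it -> reachable, so missed

Answer: missed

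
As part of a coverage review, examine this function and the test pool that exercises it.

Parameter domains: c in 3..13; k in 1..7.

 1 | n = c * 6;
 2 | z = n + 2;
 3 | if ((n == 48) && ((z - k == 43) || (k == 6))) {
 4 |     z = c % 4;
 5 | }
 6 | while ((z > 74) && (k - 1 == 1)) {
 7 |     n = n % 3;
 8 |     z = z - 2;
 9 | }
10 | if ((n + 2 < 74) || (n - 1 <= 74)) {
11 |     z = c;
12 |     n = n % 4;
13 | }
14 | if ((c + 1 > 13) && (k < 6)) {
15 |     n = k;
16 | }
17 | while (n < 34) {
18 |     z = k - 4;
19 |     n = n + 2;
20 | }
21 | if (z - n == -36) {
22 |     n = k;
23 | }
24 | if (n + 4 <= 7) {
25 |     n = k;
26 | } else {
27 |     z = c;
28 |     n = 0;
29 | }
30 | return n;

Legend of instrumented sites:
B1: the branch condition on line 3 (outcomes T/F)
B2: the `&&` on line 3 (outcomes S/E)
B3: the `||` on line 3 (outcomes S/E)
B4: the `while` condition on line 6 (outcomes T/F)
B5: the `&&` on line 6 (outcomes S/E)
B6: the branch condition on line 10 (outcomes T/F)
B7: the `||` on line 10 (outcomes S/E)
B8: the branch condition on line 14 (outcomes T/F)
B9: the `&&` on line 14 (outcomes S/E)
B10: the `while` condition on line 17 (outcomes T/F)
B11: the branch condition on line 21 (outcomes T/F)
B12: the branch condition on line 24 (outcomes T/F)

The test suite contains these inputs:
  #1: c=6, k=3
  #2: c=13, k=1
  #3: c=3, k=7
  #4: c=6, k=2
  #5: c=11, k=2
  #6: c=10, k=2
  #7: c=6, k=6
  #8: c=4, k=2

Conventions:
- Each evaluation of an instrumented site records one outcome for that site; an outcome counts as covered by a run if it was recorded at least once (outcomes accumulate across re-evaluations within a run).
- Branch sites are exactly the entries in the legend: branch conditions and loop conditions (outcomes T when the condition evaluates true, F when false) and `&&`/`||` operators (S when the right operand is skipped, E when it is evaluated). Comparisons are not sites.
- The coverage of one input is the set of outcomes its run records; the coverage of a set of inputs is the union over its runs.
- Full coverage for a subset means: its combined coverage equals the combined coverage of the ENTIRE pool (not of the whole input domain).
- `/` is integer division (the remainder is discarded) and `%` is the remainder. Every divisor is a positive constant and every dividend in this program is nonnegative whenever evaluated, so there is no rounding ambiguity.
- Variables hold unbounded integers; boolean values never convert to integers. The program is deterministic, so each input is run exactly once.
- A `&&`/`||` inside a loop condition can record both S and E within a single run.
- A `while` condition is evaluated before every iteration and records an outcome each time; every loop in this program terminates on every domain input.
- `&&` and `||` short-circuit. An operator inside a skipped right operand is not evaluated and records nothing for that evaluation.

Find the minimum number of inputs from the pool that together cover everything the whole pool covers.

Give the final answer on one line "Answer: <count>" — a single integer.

input #1 (c=6, k=3): covers B1=F, B2=S, B4=F, B5=S, B6=T, B7=S, B8=F, B9=S, B10=T, B10=F, B11=F, B12=F
input #2 (c=13, k=1): covers B1=F, B2=S, B4=F, B5=E, B6=F, B7=E, B8=T, B9=E, B10=T, B10=F, B11=F, B12=F
input #3 (c=3, k=7): covers B1=F, B2=S, B4=F, B5=S, B6=T, B7=S, B8=F, B9=S, B10=T, B10=F, B11=F, B12=F
input #4 (c=6, k=2): covers B1=F, B2=S, B4=F, B5=S, B6=T, B7=S, B8=F, B9=S, B10=T, B10=F, B11=T, B12=T
input #5 (c=11, k=2): covers B1=F, B2=S, B4=F, B5=S, B6=T, B7=S, B8=F, B9=S, B10=T, B10=F, B11=T, B12=T
input #6 (c=10, k=2): covers B1=F, B2=S, B4=F, B5=S, B6=T, B7=S, B8=F, B9=S, B10=T, B10=F, B11=T, B12=T
input #7 (c=6, k=6): covers B1=F, B2=S, B4=F, B5=S, B6=T, B7=S, B8=F, B9=S, B10=T, B10=F, B11=F, B12=F
input #8 (c=4, k=2): covers B1=F, B2=S, B4=F, B5=S, B6=T, B7=S, B8=F, B9=S, B10=T, B10=F, B11=T, B12=T
pool-wide coverage (19 outcomes): B1=F, B2=S, B4=F, B5=S, B5=E, B6=T, B6=F, B7=S, B7=E, B8=T, B8=F, B9=S, B9=E, B10=T, B10=F, B11=T, B11=F, B12=T, B12=F
size 1 is not enough: best union over all size-1 subsets is 12/19
the canonical winner is {2, 4}: size 2, full 19-outcome coverage, earliest index list among size-2 covers

Answer: 2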